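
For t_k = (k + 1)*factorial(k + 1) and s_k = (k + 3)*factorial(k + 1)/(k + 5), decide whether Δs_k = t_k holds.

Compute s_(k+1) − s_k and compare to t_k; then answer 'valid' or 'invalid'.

Invalid: residual -2*(k**2 + 6*k + 4)*factorial(k + 1)/((k + 5)*(k + 6)) ≠ 0.

s_(k+1) = (k + 4)*factorial(k + 2)/(k + 6)
s_(k+1) − s_k = (k**3 + 10*k**2 + 29*k + 22)*factorial(k + 1)/((k + 5)*(k + 6))
(s_(k+1) − s_k) − t_k = -2*(k**2 + 6*k + 4)*factorial(k + 1)/((k + 5)*(k + 6))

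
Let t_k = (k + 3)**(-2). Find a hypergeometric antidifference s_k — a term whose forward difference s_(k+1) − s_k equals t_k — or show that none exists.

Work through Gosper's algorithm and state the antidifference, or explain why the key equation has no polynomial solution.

none (Gosper's algorithm certifies no s_k)

Compute t_(k+1)/t_k: get (k + 3)**2/(k + 4)**2.
So A=k**2 + 6*k + 9 and B=k**2 + 8*k + 16, with C=1.
f must satisfy (k**2 + 6*k + 9)·f(k+1) − (k**2 + 6*k + 9)·f(k) = 1.
deg f ≤ 0 (via 2,2,0).
Put f(k) = c0: A·f(k+1) − B(k−1)·f(k) − C = -1; need -1 = 0 — inconsistent ⇒ no f, not summable.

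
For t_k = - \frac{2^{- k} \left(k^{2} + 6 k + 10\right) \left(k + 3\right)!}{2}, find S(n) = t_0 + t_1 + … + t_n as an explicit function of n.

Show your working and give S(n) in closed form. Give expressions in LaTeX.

S(n) = 18 - \frac{2^{- n} n \left(n + 4\right)!}{2} - 2 \cdot 2^{- n} \left(n + 4\right)!

Step 1: r(k) = (k + 4)*(6*k + (k + 1)**2 + 16)/(2*(k**2 + 6*k + 10)).
Take A(k)=k/2 + 2, B(k)=1, C(k)=k**2 + 6*k + 10.
Need (k/2 + 2)·f(k+1) − (1)·f(k) = k**2 + 6*k + 10.
From deg A=1, deg B=0, deg C=2: d=1.
Solve for f: f(k) = 2*(k + 3) (degree 1 ≤ 1).
Then R = B(k−1)f/C = 2*(k + 3)/(k**2 + 6*k + 10), so s_k = R(k)·t_k = -(k + 3)*factorial(k + 3)/2**k.
Δs = -(k**2 + 6*k + 10)*factorial(k + 3)/(2*2**k), as required.
Σ_(k=0)^n t_k = s_(n+1) − s_(0) = (-2**(-n - 1)*(n + 4)*factorial(n + 4)) − (-18), i.e. 18 - n*factorial(n + 4)/(2*2**n) - 2*factorial(n + 4)/2**n.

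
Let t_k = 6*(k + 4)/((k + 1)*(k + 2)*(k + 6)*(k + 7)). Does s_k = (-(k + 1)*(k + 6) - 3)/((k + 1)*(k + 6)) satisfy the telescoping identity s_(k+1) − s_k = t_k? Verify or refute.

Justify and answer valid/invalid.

valid; difference matches t_k

s_(k+1) = (-(k + 2)*(k + 7) - 3)/((k + 2)*(k + 7))
s_(k+1) − s_k = 6*(k + 4)/(k**4 + 16*k**3 + 83*k**2 + 152*k + 84)
(s_(k+1) − s_k) − t_k = 0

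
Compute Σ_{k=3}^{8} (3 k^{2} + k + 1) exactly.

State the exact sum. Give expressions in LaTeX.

t_(k+1)/t_k = (k + 3*(k + 1)**2 + 2)/(3*k**2 + k + 1).
Gosper form: A/B · C(k+1)/C(k) with A=1, B=1, C=k**2 + k/3 + 1/3.
Need (1)·f(k+1) − (1)·f(k) = k**2 + k/3 + 1/3.
d = 3 from the (0,0,2) case.
Match coefficients ⇒ f(k) = k*(k**2 - k + 1)/3.
Certificate R = B(k−1)f/C = k*(k**2 - k + 1)/(3*k**2 + k + 1) gives s_k = k*(k**2 - k + 1).
Δs = 3*k**2 + k + 1, as required.
Evaluate s at k=9 and k=3: 657 and 21; difference 636.

Σ = 636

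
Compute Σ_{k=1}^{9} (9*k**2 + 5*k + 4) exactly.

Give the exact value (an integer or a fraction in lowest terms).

Σ = 2826

Ratio r(k) = (9*k**2 + 23*k + 18)/(9*k**2 + 5*k + 4).
Factor: A=1; B=1; C=k**2 + 5*k/9 + 4/9.
f must satisfy (1)·f(k+1) − (1)·f(k) = k**2 + 5*k/9 + 4/9.
deg f ≤ 3 (via 0,0,2).
Match coefficients ⇒ f(k) = k*(3*k**2 - 2*k + 3)/9.
Certificate R = B(k−1)f/C = k*(3*k**2 - 2*k + 3)/(9*k**2 + 5*k + 4) gives s_k = k*(3*k**2 - 2*k + 3).
Δs = 9*k**2 + 5*k + 4, as required.
Telescoping: Σ = s_(10) − s_(1) = 2830 − (4) = 2826.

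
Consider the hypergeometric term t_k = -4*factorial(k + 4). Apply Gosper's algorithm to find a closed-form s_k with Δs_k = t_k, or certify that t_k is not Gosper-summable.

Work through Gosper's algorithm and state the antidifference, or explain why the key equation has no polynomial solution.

not Gosper-summable; s_k does not exist

t_(k+1)/t_k = k + 5.
Factor: A=k + 5; B=1; C=1.
Set up (k + 5)·f(k+1) − (1)·f(k) − (1) = 0.
From deg A=1, deg B=0, deg C=0: d=-1.
Negative degree bound (-1): no f exists, t_k not Gosper-summable.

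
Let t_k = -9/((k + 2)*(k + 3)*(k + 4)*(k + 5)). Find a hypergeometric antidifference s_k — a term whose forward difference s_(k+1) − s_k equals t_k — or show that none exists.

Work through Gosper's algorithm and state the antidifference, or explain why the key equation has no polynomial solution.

s_k = k*(-k**2 - 9*k - 26)/(8*(k + 2)*(k + 3)*(k + 4))

Ratio r(k) = (k + 2)/(k + 6).
Normal form (A,B,C) = (k + 2, k + 6, 1).
Key eq: (k + 2)·f(k+1) = (k + 5)·f(k) + (1).
Bound: deg f ≤ 3.
Solve for f: f(k) = k*(k**2 + 9*k + 26)/72 (degree 3 ≤ 3).
R(k) = B(k−1)·f(k)/C(k) = k*(k + 5)*(k**2 + 9*k + 26)/72; s_k = R·t_k = k*(-k**2 - 9*k - 26)/(8*(k + 2)*(k + 3)*(k + 4)).
Verify: -9/(k**4 + 14*k**3 + 71*k**2 + 154*k + 120) matches t_k.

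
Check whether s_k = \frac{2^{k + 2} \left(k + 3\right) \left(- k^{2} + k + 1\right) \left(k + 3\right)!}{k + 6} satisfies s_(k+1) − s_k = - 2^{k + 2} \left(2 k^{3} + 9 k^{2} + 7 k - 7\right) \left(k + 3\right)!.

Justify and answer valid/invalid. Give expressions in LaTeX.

Invalid: residual \frac{12 \cdot 2^{k} \left(2 k^{4} + 21 k^{3} + 60 k^{2} + 36 k - 41\right) \left(k + 3\right)!}{\left(k + 6\right) \left(k + 7\right)} ≠ 0.

s_(k+1) = -2**(k + 3)*(k + 4)*(k**2 + k - 1)*factorial(k + 4)/(k + 7)
s_(k+1) − s_k = -2**(k + 2)*(2*k**5 + 29*k**4 + 145*k**3 + 282*k**2 + 95*k - 171)*factorial(k + 3)/((k + 6)*(k + 7))
(s_(k+1) − s_k) − t_k = 12*2**k*(2*k**4 + 21*k**3 + 60*k**2 + 36*k - 41)*factorial(k + 3)/((k + 6)*(k + 7))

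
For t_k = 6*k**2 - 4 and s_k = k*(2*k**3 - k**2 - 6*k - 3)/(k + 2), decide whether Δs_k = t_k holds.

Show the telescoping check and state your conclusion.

Invalid: residual (-4*k**3 - 15*k**2 + k + 8)/(k**2 + 5*k + 6) ≠ 0.

s_(k+1) = (2*k**4 + 7*k**3 + 3*k**2 - 10*k - 8)/(k + 3)
s_(k+1) − s_k = (6*k**4 + 26*k**3 + 17*k**2 - 19*k - 16)/(k**2 + 5*k + 6)
(s_(k+1) − s_k) − t_k = (-4*k**3 - 15*k**2 + k + 8)/(k**2 + 5*k + 6)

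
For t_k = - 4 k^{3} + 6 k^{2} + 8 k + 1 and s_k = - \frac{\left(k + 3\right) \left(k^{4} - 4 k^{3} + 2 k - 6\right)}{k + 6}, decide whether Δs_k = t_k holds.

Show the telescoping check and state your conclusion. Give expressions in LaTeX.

Invalid: residual \frac{3 k \left(3 k^{3} + 22 k^{2} - 44 k - 51\right)}{k^{2} + 13 k + 42} ≠ 0.

s_(k+1) = -(k + 4)*(2*k + (k + 1)**4 - 4*(k + 1)**3 - 4)/(k + 7)
s_(k+1) − s_k = (-4*k**5 - 37*k**4 - 16*k**3 + 225*k**2 + 196*k + 42)/(k**2 + 13*k + 42)
(s_(k+1) − s_k) − t_k = 3*k*(3*k**3 + 22*k**2 - 44*k - 51)/(k**2 + 13*k + 42)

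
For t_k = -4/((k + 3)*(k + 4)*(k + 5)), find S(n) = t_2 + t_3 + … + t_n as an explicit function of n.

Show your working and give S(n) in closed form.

S(n) = (-n**2 - 9*n + 10)/(15*(n**2 + 9*n + 20))

t_(k+1)/t_k = (k + 3)/(k + 6).
Factor: A=k + 3; B=k + 6; C=1.
Set up (k + 3)·f(k+1) − (k + 5)·f(k) − (1) = 0.
Bound: deg f ≤ 2.
Solve for f: f(k) = k*(k + 7)/24 (degree 2 ≤ 2).
Then R = B(k−1)f/C = k*(k + 5)*(k + 7)/24, so s_k = R(k)·t_k = k*(-k - 7)/(6*(k + 3)*(k + 4)).
Δs = -4/(k**3 + 12*k**2 + 47*k + 60), as required.
Evaluate: s_(n+1) = (-n**2 - 9*n - 8)/(6*(n**2 + 9*n + 20)); subtract s_(2) = -1/10 ⇒ S(n) = (-n**2 - 9*n + 10)/(15*(n**2 + 9*n + 20)).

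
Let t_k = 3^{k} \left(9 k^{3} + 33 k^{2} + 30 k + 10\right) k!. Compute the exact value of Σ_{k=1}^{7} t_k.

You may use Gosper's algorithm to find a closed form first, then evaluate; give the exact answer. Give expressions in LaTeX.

The ratio is 3*(9*k**4 + 69*k**3 + 183*k**2 + 205*k + 82)/(9*k**3 + 33*k**2 + 30*k + 10).
Gosper form: A/B · C(k+1)/C(k) with A=3*k + 3, B=1, C=k**3 + 11*k**2/3 + 10*k/3 + 10/9.
Solve (3*k + 3)·f(k+1) − (1)·f(k) = k**3 + 11*k**2/3 + 10*k/3 + 10/9.
Degrees (1,0,3) ⇒ d ≤ 2.
A polynomial solution: f(k) = (3*k**2 + 3*k - 4)/9.
Get s_k = R·t_k = 3**k*(3*k**2 + 3*k - 4)*factorial(k) with R(k) = B(k−1)f(k)/C(k) = (3*k**2 + 3*k - 4)/(9*k**3 + 33*k**2 + 30*k + 10).
Verify: 3**k*(9*k**3 + 33*k**2 + 30*k + 10)*factorial(k) matches t_k.
Evaluate s at k=8 and k=1: 56082378240 and 6; difference 56082378234.

Σ = 56082378234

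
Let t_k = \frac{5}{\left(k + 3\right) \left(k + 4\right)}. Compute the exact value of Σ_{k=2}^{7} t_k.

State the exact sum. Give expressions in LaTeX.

Σ = 6/11

r(k) = (k + 3)/(k + 5) after simplifying.
Gosper form: A/B · C(k+1)/C(k) with A=k + 3, B=k + 5, C=1.
Need (k + 3)·f(k+1) − (k + 4)·f(k) = 1.
From deg A=1, deg B=1, deg C=0: d=1.
Match coefficients ⇒ f(k) = k/3.
Certificate R = B(k−1)f/C = k*(k + 4)/3 gives s_k = 5*k/(3*(k + 3)).
Δs = 5/(k**2 + 7*k + 12), as required.
Telescoping: Σ = s_(8) − s_(2) = 40/33 − (2/3) = 6/11.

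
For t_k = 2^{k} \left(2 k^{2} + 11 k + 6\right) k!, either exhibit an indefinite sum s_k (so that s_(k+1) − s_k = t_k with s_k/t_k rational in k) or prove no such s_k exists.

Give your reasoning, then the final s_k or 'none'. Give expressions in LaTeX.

The ratio is 2*(2*k**3 + 17*k**2 + 34*k + 19)/(2*k**2 + 11*k + 6).
Take A(k)=2*k + 2, B(k)=1, C(k)=k**2 + 11*k/2 + 3.
Solve (2*k + 2)·f(k+1) − (1)·f(k) = k**2 + 11*k/2 + 3.
d = 1 from the (1,0,2) case.
Match coefficients ⇒ f(k) = (k + 4)/2.
Certificate R = B(k−1)f/C = (k + 4)/(2*k**2 + 11*k + 6) gives s_k = 2**k*(k + 4)*factorial(k).
Check: Δs_k = 2**k*(2*k**2 + 11*k + 6)*factorial(k). ✓

s_k = 2^{k} \left(k + 4\right) k!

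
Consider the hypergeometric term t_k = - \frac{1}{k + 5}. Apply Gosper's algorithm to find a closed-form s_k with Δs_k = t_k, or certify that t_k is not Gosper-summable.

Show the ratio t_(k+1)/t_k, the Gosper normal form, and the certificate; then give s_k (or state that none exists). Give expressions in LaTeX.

no hypergeometric antidifference exists

The ratio is (k + 5)/(k + 6).
A = k + 5, B = k + 6, C = 1.
Solve (k + 5)·f(k+1) − (k + 5)·f(k) = 1.
Bound: deg f ≤ 0.
Generic f = c0 gives residual -1; -1 = 0 cannot hold, so t_k is not Gosper-summable.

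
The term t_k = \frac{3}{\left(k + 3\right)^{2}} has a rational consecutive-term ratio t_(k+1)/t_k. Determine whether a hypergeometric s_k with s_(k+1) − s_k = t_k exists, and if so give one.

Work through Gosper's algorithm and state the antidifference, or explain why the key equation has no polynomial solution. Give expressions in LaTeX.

none — t_k is not Gosper-summable

Step 1: r(k) = (k + 3)**2/(k + 4)**2.
Take A(k)=k**2 + 6*k + 9, B(k)=k**2 + 8*k + 16, C(k)=1.
Set up (k**2 + 6*k + 9)·f(k+1) − (k**2 + 6*k + 9)·f(k) − (1) = 0.
Bound: deg f ≤ 0.
f = c0 ⇒ A·f(k+1) − B(k−1)·f(k) − C = -1. The system {-1 = 0} is inconsistent; no antidifference.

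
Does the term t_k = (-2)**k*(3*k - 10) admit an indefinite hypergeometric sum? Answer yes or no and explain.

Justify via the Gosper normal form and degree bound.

Compute t_(k+1)/t_k: get 2*(7 - 3*k)/(3*k - 10).
Take A(k)=-2, B(k)=1, C(k)=k - 10/3.
Key eq: (-2)·f(k+1) = (1)·f(k) + (k - 10/3).
Bound: deg f ≤ 1.
Solving with deg f ≤ 1: f(k) = -(k - 4)/3.
R(k) = B(k−1)·f(k)/C(k) = -(k - 4)/(3*k - 10); s_k = R·t_k = (-2)**k*(4 - k).
Check: Δs_k = (-2)**k*(3*k - 10). ✓

Yes. s_k = (-2)**k*(4 - k).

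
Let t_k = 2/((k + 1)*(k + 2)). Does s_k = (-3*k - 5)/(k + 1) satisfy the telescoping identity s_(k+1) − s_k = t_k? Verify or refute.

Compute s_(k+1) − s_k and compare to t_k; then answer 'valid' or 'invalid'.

valid; difference matches t_k

s_(k+1) = (-3*k - 8)/(k + 2)
s_(k+1) − s_k = 2/(k**2 + 3*k + 2)
(s_(k+1) − s_k) − t_k = 0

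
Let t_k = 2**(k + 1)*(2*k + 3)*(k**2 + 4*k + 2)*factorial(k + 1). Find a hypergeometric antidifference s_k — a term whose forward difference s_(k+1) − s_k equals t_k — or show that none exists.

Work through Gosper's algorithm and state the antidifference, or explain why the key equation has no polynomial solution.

s_k = 2**(k + 1)*(k**2 + 2*k - 2)*factorial(k + 1)

Compute t_(k+1)/t_k: get 2*(k + 2)*(2*k + 5)*(4*k + (k + 1)**2 + 6)/((2*k + 3)*(k**2 + 4*k + 2)).
Normal form (A,B,C) = (2*k + 4, 1, k**3 + 11*k**2/2 + 8*k + 3).
f must satisfy (2*k + 4)·f(k+1) − (1)·f(k) = k**3 + 11*k**2/2 + 8*k + 3.
Bound: deg f ≤ 2.
Solving with deg f ≤ 2: f(k) = (k**2 + 2*k - 2)/2.
So s_k = (B(k−1)f/C)·t_k = ((k**2 + 2*k - 2)/((2*k + 3)*(k**2 + 4*k + 2)))·t_k = 2**(k + 1)*(k**2 + 2*k - 2)*factorial(k + 1).
s_(k+1) − s_k = 2**(k + 1)*(2*k + 3)*(k**2 + 4*k + 2)*factorial(k + 1) = t_k.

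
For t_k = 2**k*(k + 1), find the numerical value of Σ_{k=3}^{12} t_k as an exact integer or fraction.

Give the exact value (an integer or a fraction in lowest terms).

Σ = 98288

r(k) = 2*(k + 2)/(k + 1) after simplifying.
So A=2 and B=1, with C=k + 1.
Need (2)·f(k+1) − (1)·f(k) = k + 1.
deg f ≤ 1 (via 0,0,1).
Solving with deg f ≤ 1: f(k) = k - 1.
Then R = B(k−1)f/C = (k - 1)/(k + 1), so s_k = R(k)·t_k = 2**k*(k - 1).
Check: Δs_k = 2**k*(k + 1). ✓
Evaluate s at k=13 and k=3: 98304 and 16; difference 98288.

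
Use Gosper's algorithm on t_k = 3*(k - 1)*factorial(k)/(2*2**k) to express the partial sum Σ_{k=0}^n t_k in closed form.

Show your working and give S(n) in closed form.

t_(k+1)/t_k = k*(k + 1)/(2*(k - 1)).
Factor: A=k/2 + 1/2; B=1; C=k - 1.
Need (k/2 + 1/2)·f(k+1) − (1)·f(k) = k - 1.
From deg A=1, deg B=0, deg C=1: d=0.
Coefficient equations give f(k) = 2.
Certificate R = B(k−1)f/C = 2/(k - 1) gives s_k = 3*factorial(k)/2**k.
Verify: 3*(k - 1)*factorial(k)/(2*2**k) matches t_k.
s_(n+1) = 3*2**(-n - 1)*factorial(n + 1) and s_(0) = 3, so S(n) = -3 + 3*factorial(n + 1)/(2*2**n).

S(n) = -3 + 3*factorial(n + 1)/(2*2**n)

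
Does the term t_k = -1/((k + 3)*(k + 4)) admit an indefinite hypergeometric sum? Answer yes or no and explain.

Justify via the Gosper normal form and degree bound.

Step 1: r(k) = (k + 3)/(k + 5).
Normal form (A,B,C) = (k + 3, k + 5, 1).
Key eq: (k + 3)·f(k+1) = (k + 4)·f(k) + (1).
deg f ≤ 1 (via 1,1,0).
Solve for f: f(k) = k/3 (degree 1 ≤ 1).
Get s_k = R·t_k = -k/(3*k + 9) with R(k) = B(k−1)f(k)/C(k) = k*(k + 4)/3.
Verify: -1/(k**2 + 7*k + 12) matches t_k.

Yes. s_k = -k/(3*k + 9).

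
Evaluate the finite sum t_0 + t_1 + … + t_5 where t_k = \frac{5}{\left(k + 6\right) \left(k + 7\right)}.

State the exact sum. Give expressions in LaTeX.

Ratio r(k) = (k + 6)/(k + 8).
Gosper form: A/B · C(k+1)/C(k) with A=k + 6, B=k + 8, C=1.
Solve (k + 6)·f(k+1) − (k + 7)·f(k) = 1.
Bound: deg f ≤ 1.
Coefficient equations give f(k) = k/6.
So s_k = (B(k−1)f/C)·t_k = (k*(k + 7)/6)·t_k = 5*k/(6*(k + 6)).
s_(k+1) − s_k = 5/(k**2 + 13*k + 42) = t_k.
Evaluate s at k=6 and k=0: 5/12 and 0; difference 5/12.

Σ = 5/12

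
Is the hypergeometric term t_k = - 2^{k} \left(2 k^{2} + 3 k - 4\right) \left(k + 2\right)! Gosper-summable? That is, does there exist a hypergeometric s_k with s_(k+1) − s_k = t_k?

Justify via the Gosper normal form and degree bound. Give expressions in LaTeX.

Ratio r(k) = 2*(2*k**3 + 13*k**2 + 22*k + 3)/(2*k**2 + 3*k - 4).
Gosper form: A/B · C(k+1)/C(k) with A=2*k + 6, B=1, C=k**2 + 3*k/2 - 2.
f must satisfy (2*k + 6)·f(k+1) − (1)·f(k) = k**2 + 3*k/2 - 2.
d = 1 from the (1,0,2) case.
Match coefficients ⇒ f(k) = (k - 2)/2.
Certificate R = B(k−1)f/C = (k - 2)/(2*k**2 + 3*k - 4) gives s_k = -2**k*(k - 2)*factorial(k + 2).
Verify: -2**k*(2*k**2 + 3*k - 4)*factorial(k + 2) matches t_k.

Yes. s_k = - 2^{k} \left(k - 2\right) \left(k + 2\right)!.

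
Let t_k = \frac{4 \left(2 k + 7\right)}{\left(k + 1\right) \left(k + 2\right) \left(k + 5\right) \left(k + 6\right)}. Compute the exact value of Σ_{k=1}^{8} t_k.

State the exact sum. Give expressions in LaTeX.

Σ = 32/105

r(k) = (k + 1)*(k + 5)*(2*k + 9)/((k + 3)*(k + 7)*(2*k + 7)) after simplifying.
Gosper form: A/B · C(k+1)/C(k) with A=k + 1, B=k + 7, C=k**3 + 21*k**2/2 + 73*k/2 + 42.
Need (k + 1)·f(k+1) − (k + 6)·f(k) = k**3 + 21*k**2/2 + 73*k/2 + 42.
deg f ≤ 5 (via 1,1,3).
Coefficient equations give f(k) = k*(k + 2)*(k + 3)*(k + 4)*(k + 6)/10.
Then R = B(k−1)f/C = k*(k + 2)*(k + 6)**2/(5*(2*k + 7)), so s_k = R(k)·t_k = 4*k*(k + 6)/(5*(k**2 + 6*k + 5)).
s_(k+1) − s_k = 4*(2*k + 7)/(k**4 + 14*k**3 + 65*k**2 + 112*k + 60) = t_k.
Sum = s_(9) − s_(1); s_(9) = 27/35, s_(1) = 7/15 ⇒ 32/105.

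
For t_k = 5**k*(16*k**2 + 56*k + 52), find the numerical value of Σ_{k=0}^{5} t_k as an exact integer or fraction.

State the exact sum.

Σ = 2671872

r(k) = 5*(4*k**2 + 22*k + 31)/(4*k**2 + 14*k + 13) after simplifying.
Factor: A=5; B=1; C=k**2 + 7*k/2 + 13/4.
f must satisfy (5)·f(k+1) − (1)·f(k) = k**2 + 7*k/2 + 13/4.
From deg A=0, deg B=0, deg C=2: d=2.
Match coefficients ⇒ f(k) = (4*k**2 + 4*k + 3)/16.
Certificate R = B(k−1)f/C = (4*k**2 + 4*k + 3)/(4*(4*k**2 + 14*k + 13)) gives s_k = 5**k*(4*k**2 + 4*k + 3).
Verify: 5**k*(16*k**2 + 56*k + 52) matches t_k.
Σ_(k=0)^(5) t_k = s_(6) − s_(0) = 2671875 − (3) = 2671872.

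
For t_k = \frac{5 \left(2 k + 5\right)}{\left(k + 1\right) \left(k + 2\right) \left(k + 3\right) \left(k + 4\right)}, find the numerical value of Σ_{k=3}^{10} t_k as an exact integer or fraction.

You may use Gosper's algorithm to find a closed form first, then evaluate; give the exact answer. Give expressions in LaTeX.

Compute t_(k+1)/t_k: get (k + 1)*(2*k + 7)/((k + 5)*(2*k + 5)).
A = k + 1, B = k + 5, C = k + 5/2.
f must satisfy (k + 1)·f(k+1) − (k + 4)·f(k) = k + 5/2.
d = 3 from the (1,1,1) case.
Solving with deg f ≤ 3: f(k) = k*(k + 2)*(k + 4)/6.
Get s_k = R·t_k = 5*k*(k + 4)/(3*(k**2 + 4*k + 3)) with R(k) = B(k−1)f(k)/C(k) = k*(k + 2)*(k + 4)**2/(3*(2*k + 5)).
Δs = 5*(2*k + 5)/(k**4 + 10*k**3 + 35*k**2 + 50*k + 24), as required.
Evaluate s at k=11 and k=3: 275/168 and 35/24; difference 5/28.

Σ = 5/28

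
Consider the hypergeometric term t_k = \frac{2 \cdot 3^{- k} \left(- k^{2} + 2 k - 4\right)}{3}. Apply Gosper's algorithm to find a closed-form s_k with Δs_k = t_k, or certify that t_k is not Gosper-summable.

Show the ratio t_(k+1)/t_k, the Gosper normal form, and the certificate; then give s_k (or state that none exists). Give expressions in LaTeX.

s_k = 3^{- k} \left(k^{2} - k + 4\right)

Step 1: r(k) = (k**2 + 3)/(3*(k**2 - 2*k + 4)).
Normal form (A,B,C) = (1/3, 1, k**2 - 2*k + 4).
Need (1/3)·f(k+1) − (1)·f(k) = k**2 - 2*k + 4.
d = 2 from the (0,0,2) case.
A polynomial solution: f(k) = -3*(k**2 - k + 4)/2.
Then R = B(k−1)f/C = -3*(k**2 - k + 4)/(2*(k**2 - 2*k + 4)), so s_k = R(k)·t_k = (k**2 - k + 4)/3**k.
Δs = 2*(-k**2 + 2*k - 4)/(3*3**k), as required.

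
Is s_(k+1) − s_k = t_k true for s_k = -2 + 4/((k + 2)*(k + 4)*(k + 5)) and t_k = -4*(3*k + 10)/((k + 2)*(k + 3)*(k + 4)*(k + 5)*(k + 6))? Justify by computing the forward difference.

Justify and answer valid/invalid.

s_(k+1) = -2 + 4/((k + 3)*(k + 5)*(k + 6))
s_(k+1) − s_k = 4*(-3*k - 10)/(k**5 + 20*k**4 + 155*k**3 + 580*k**2 + 1044*k + 720)
(s_(k+1) − s_k) − t_k = 0

valid; difference matches t_k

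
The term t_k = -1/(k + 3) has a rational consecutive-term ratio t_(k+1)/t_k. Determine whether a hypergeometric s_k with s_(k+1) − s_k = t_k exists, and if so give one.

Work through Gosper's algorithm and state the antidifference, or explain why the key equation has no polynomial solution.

not Gosper-summable; s_k does not exist

t_(k+1)/t_k = (k + 3)/(k + 4).
Normal form (A,B,C) = (k + 3, k + 4, 1).
Key eq: (k + 3)·f(k+1) = (k + 3)·f(k) + (1).
Bound: deg f ≤ 0.
Write f(k) = c0. Then LHS − RHS = -1, requiring -1 = 0: contradictory. No certificate.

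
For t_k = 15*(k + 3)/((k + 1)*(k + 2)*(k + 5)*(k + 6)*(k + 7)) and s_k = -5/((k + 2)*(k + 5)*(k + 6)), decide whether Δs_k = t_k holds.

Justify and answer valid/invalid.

Invalid: residual 20*(-k - 4)/(k**6 + 24*k**5 + 226*k**4 + 1056*k**3 + 2545*k**2 + 2952*k + 1260) ≠ 0.

s_(k+1) = -5/((k + 3)*(k + 6)*(k + 7))
s_(k+1) − s_k = 5*(3*k + 11)/(k**5 + 23*k**4 + 203*k**3 + 853*k**2 + 1692*k + 1260)
(s_(k+1) − s_k) − t_k = 20*(-k - 4)/(k**6 + 24*k**5 + 226*k**4 + 1056*k**3 + 2545*k**2 + 2952*k + 1260)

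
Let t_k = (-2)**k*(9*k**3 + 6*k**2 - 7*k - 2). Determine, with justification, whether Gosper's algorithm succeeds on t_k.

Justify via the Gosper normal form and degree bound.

Ratio r(k) = 2*(-9*k**3 - 33*k**2 - 32*k - 6)/(9*k**3 + 6*k**2 - 7*k - 2).
Factor: A=-2; B=1; C=k**3 + 2*k**2/3 - 7*k/9 - 2/9.
Key eq: (-2)·f(k+1) = (1)·f(k) + (k**3 + 2*k**2/3 - 7*k/9 - 2/9).
deg f ≤ 3 (via 0,0,3).
Solving with deg f ≤ 3: f(k) = -(3*k**3 - 4*k**2 - 3*k + 2)/9.
So s_k = (B(k−1)f/C)·t_k = (-(3*k**3 - 4*k**2 - 3*k + 2)/(9*k**3 + 6*k**2 - 7*k - 2))·t_k = (-2)**k*(-3*k**3 + 4*k**2 + 3*k - 2).
Δs = (-2)**k*(9*k**3 + 6*k**2 - 7*k - 2), as required.

Yes. s_k = (-2)**k*(-3*k**3 + 4*k**2 + 3*k - 2).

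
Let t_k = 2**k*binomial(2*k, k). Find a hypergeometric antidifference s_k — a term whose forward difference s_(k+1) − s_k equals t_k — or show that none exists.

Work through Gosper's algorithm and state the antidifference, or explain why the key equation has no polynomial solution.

no hypergeometric antidifference exists

Step 1: r(k) = 4*(2*k + 1)/(k + 1).
So A=8*k + 4 and B=k + 1, with C=1.
f must satisfy (8*k + 4)·f(k+1) − (k)·f(k) = 1.
d = -1 from the (1,1,0) case.
d = -1 < 0 ⇒ no nonzero polynomial f; not summable.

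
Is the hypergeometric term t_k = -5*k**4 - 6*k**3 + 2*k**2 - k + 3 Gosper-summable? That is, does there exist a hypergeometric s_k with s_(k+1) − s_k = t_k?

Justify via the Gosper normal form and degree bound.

Yes. s_k = k*(-k**4 + k**3 + 2*k**2 - 3*k + 4).

The ratio is (5*k**4 + 26*k**3 + 46*k**2 + 35*k + 7)/(5*k**4 + 6*k**3 - 2*k**2 + k - 3).
Gosper form: A/B · C(k+1)/C(k) with A=1, B=1, C=k**4 + 6*k**3/5 - 2*k**2/5 + k/5 - 3/5.
Set up (1)·f(k+1) − (1)·f(k) − (k**4 + 6*k**3/5 - 2*k**2/5 + k/5 - 3/5) = 0.
d = 5 from the (0,0,4) case.
Solving with deg f ≤ 5: f(k) = k*(k**4 - k**3 - 2*k**2 + 3*k - 4)/5.
Get s_k = R·t_k = k*(-k**4 + k**3 + 2*k**2 - 3*k + 4) with R(k) = B(k−1)f(k)/C(k) = k*(k**4 - k**3 - 2*k**2 + 3*k - 4)/(5*k**4 + 6*k**3 - 2*k**2 + k - 3).
Δs = -5*k**4 - 6*k**3 + 2*k**2 - k + 3, as required.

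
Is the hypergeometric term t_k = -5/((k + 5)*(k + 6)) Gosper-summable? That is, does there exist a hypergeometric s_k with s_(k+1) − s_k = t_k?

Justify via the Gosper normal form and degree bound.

Compute t_(k+1)/t_k: get (k + 5)/(k + 7).
Normal form (A,B,C) = (k + 5, k + 7, 1).
Need (k + 5)·f(k+1) − (k + 6)·f(k) = 1.
Degrees (1,1,0) ⇒ d ≤ 1.
Match coefficients ⇒ f(k) = k/5.
So s_k = (B(k−1)f/C)·t_k = (k*(k + 6)/5)·t_k = -k/(k + 5).
Check: Δs_k = -5/(k**2 + 11*k + 30). ✓

Yes. s_k = -k/(k + 5).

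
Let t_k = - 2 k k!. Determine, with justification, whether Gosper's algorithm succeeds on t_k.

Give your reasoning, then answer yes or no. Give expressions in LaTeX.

Yes. s_k = - 2 k!.

Compute t_(k+1)/t_k: get (k + 1)**2/k.
Normal form (A,B,C) = (k + 1, 1, k).
Solve (k + 1)·f(k+1) − (1)·f(k) = k.
From deg A=1, deg B=0, deg C=1: d=0.
A polynomial solution: f(k) = 1.
Get s_k = R·t_k = -2*factorial(k) with R(k) = B(k−1)f(k)/C(k) = 1/k.
Check: Δs_k = -2*k*factorial(k). ✓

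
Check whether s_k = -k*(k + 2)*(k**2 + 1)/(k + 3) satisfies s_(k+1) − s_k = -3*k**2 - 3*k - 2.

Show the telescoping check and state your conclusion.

Invalid: residual 2*(k**3 + 6*k**2 + 5*k + 3)/(k**2 + 7*k + 12) ≠ 0.

s_(k+1) = -(k + 1)*(k + 3)*((k + 1)**2 + 1)/(k + 4)
s_(k+1) − s_k = (-3*k**4 - 22*k**3 - 47*k**2 - 40*k - 18)/(k**2 + 7*k + 12)
(s_(k+1) − s_k) − t_k = 2*(k**3 + 6*k**2 + 5*k + 3)/(k**2 + 7*k + 12)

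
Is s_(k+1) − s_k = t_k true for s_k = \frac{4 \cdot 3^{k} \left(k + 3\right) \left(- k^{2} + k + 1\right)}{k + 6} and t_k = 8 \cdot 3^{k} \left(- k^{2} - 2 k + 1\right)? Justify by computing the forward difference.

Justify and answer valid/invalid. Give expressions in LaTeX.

s_(k+1) = 12*3**k*(k + 4)*(k - (k + 1)**2 + 2)/(k + 7)
s_(k+1) − s_k = 3**k*(-8*k**4 - 96*k**3 - 356*k**2 - 292*k + 204)/(k**2 + 13*k + 42)
(s_(k+1) − s_k) − t_k = 3**(k + 1)*(8*k**3 + 60*k**2 + 92*k - 44)/(k**2 + 13*k + 42)

Invalid: residual \frac{3^{k + 1} \left(8 k^{3} + 60 k^{2} + 92 k - 44\right)}{k^{2} + 13 k + 42} ≠ 0.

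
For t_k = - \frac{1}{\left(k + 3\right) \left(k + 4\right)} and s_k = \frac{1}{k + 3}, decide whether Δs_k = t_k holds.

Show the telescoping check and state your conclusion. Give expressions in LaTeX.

s_(k+1) = 1/(k + 4)
s_(k+1) − s_k = -1/((k + 3)*(k + 4))
(s_(k+1) − s_k) − t_k = 0

valid (s_(k+1) − s_k reduces to t_k)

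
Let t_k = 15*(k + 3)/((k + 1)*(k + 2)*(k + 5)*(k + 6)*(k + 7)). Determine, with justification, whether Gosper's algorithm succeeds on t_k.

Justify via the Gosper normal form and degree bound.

Ratio r(k) = (k + 1)*(k + 4)*(k + 5)/((k + 3)**2*(k + 8)).
Take A(k)=k + 1, B(k)=k + 8, C(k)=k**3 + 10*k**2 + 33*k + 36.
Set up (k + 1)·f(k+1) − (k + 7)·f(k) − (k**3 + 10*k**2 + 33*k + 36) = 0.
deg f ≤ 6 (via 1,1,3).
A polynomial solution: f(k) = k*(k + 2)*(k + 3)*(k + 4)*(k**2 + 12*k + 41)/90.
Certificate R = B(k−1)f/C = k*(k + 2)*(k + 7)*(k**2 + 12*k + 41)/(90*(k + 3)) gives s_k = k*(k**2 + 12*k + 41)/(6*(k**3 + 12*k**2 + 41*k + 30)).
Δs = 15*(k + 3)/(k**5 + 21*k**4 + 163*k**3 + 567*k**2 + 844*k + 420), as required.

Yes. s_k = k*(k**2 + 12*k + 41)/(6*(k**3 + 12*k**2 + 41*k + 30)).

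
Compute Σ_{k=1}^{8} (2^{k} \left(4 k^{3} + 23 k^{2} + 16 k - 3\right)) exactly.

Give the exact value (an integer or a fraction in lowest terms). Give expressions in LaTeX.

t_(k+1)/t_k = 2*(4*k**3 + 35*k**2 + 74*k + 40)/(4*k**3 + 23*k**2 + 16*k - 3).
Factor: A=2; B=1; C=k**3 + 23*k**2/4 + 4*k - 3/4.
Set up (2)·f(k+1) − (1)·f(k) − (k**3 + 23*k**2/4 + 4*k - 3/4) = 0.
From deg A=0, deg B=0, deg C=3: d=3.
A polynomial solution: f(k) = (4*k**3 - k**2 - 4*k - 1)/4.
R(k) = B(k−1)·f(k)/C(k) = (4*k**3 - k**2 - 4*k - 1)/((k + 1)*(4*k**2 + 19*k - 3)); s_k = R·t_k = 2**k*(4*k**3 - k**2 - 4*k - 1).
Δs = 2**k*(4*k**3 + 23*k**2 + 16*k - 3), as required.
Sum = s_(9) − s_(1); s_(9) = 1432576, s_(1) = -4 ⇒ 1432580.

Σ = 1432580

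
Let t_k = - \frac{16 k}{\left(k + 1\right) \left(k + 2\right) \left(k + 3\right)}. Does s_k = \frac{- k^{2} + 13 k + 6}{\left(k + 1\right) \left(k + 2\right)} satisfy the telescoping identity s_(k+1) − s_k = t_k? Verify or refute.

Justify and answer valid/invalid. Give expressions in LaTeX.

s_(k+1) = (13*k - (k + 1)**2 + 19)/((k + 2)*(k + 3))
s_(k+1) − s_k = -16*k/(k**3 + 6*k**2 + 11*k + 6)
(s_(k+1) − s_k) − t_k = 0

valid; difference matches t_k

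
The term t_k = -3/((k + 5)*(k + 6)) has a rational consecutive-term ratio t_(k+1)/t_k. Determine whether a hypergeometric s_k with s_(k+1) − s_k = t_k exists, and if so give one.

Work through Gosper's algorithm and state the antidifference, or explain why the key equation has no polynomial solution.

The ratio is (k + 5)/(k + 7).
Factor: A=k + 5; B=k + 7; C=1.
Key eq: (k + 5)·f(k+1) = (k + 6)·f(k) + (1).
deg f ≤ 1 (via 1,1,0).
Coefficient equations give f(k) = k/5.
So s_k = (B(k−1)f/C)·t_k = (k*(k + 6)/5)·t_k = -3*k/(5*k + 25).
Check: Δs_k = -3/(k**2 + 11*k + 30). ✓

s_k = -3*k/(5*k + 25)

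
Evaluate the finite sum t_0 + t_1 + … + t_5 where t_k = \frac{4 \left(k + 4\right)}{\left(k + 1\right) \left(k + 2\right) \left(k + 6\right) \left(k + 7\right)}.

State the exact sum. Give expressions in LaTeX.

r(k) = (k + 1)*(k + 5)*(k + 6)/((k + 3)*(k + 4)*(k + 8)) after simplifying.
A = k + 1, B = k + 8, C = k**4 + 16*k**3 + 95*k**2 + 248*k + 240.
f must satisfy (k + 1)·f(k+1) − (k + 7)·f(k) = k**4 + 16*k**3 + 95*k**2 + 248*k + 240.
Degrees (1,1,4) ⇒ d ≤ 6.
Solving with deg f ≤ 6: f(k) = k*(k + 2)*(k + 3)*(k + 4)*(k + 5)*(k + 7)/12.
Get s_k = R·t_k = k*(k + 7)/(3*(k**2 + 7*k + 6)) with R(k) = B(k−1)f(k)/C(k) = k*(k + 2)*(k + 7)**2/(12*(k + 4)).
s_(k+1) − s_k = 4*(k + 4)/(k**4 + 16*k**3 + 83*k**2 + 152*k + 84) = t_k.
Telescoping: Σ = s_(6) − s_(0) = 13/42 − (0) = 13/42.

Σ = 13/42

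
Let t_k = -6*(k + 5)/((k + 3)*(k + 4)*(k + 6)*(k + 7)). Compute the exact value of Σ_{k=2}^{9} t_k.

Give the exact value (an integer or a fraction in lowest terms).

Compute t_(k+1)/t_k: get (k + 3)*(k + 6)**2/((k + 5)**2*(k + 8)).
So A=k + 3 and B=k + 8, with C=k**2 + 10*k + 25.
Solve (k + 3)·f(k+1) − (k + 7)·f(k) = k**2 + 10*k + 25.
From deg A=1, deg B=1, deg C=2: d=4.
Coefficient equations give f(k) = k*(k + 4)*(k + 5)*(k + 9)/36.
Certificate R = B(k−1)f/C = k*(k + 4)*(k + 7)*(k + 9)/(36*(k + 5)) gives s_k = k*(-k - 9)/(6*(k**2 + 9*k + 18)).
Check: Δs_k = 6*(-k - 5)/(k**4 + 20*k**3 + 145*k**2 + 450*k + 504). ✓
Telescoping: Σ = s_(10) − s_(2) = -95/624 − (-11/120) = -63/1040.

Σ = -63/1040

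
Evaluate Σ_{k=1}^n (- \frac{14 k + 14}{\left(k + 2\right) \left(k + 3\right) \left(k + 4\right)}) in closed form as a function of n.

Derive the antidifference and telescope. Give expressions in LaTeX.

Compute t_(k+1)/t_k: get (k + 2)**2/((k + 1)*(k + 5)).
Normal form (A,B,C) = (k + 2, k + 5, k + 1).
Key eq: (k + 2)·f(k+1) = (k + 4)·f(k) + (k + 1).
d = 2 from the (1,1,1) case.
Solve for f: f(k) = k*(k + 1)/4 (degree 2 ≤ 2).
R(k) = B(k−1)·f(k)/C(k) = k*(k + 4)/4; s_k = R·t_k = -7*k*(k + 1)/(2*(k + 2)*(k + 3)).
Verify: 14*(-k - 1)/(k**3 + 9*k**2 + 26*k + 24) matches t_k.
s_(n+1) = 7*(-n**2 - 3*n - 2)/(2*(n**2 + 7*n + 12)) and s_(1) = -7/12, so S(n) = 7*n*(-5*n - 11)/(12*(n**2 + 7*n + 12)).

S(n) = \frac{7 n \left(- 5 n - 11\right)}{12 \left(n^{2} + 7 n + 12\right)}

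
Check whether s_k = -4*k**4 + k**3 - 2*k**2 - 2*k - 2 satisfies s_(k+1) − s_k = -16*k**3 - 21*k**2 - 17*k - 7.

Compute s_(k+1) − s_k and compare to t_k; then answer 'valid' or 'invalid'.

s_(k+1) = -4*k**4 - 15*k**3 - 23*k**2 - 19*k - 9
s_(k+1) − s_k = -16*k**3 - 21*k**2 - 17*k - 7
(s_(k+1) − s_k) − t_k = 0

Valid: the claim telescopes to t_k.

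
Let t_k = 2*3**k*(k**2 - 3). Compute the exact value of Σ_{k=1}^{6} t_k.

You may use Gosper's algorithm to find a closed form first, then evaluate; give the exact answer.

Ratio r(k) = 3*((k + 1)**2 - 3)/(k**2 - 3).
Normal form (A,B,C) = (3, 1, k**2 - 3).
Need (3)·f(k+1) − (1)·f(k) = k**2 - 3.
d = 2 from the (0,0,2) case.
A polynomial solution: f(k) = k*(k - 3)/2.
So s_k = (B(k−1)f/C)·t_k = (k*(k - 3)/(2*(k**2 - 3)))·t_k = 3**k*k*(k - 3).
s_(k+1) − s_k = 2*3**k*(k**2 - 3) = t_k.
Σ_(k=1)^(6) t_k = s_(7) − s_(1) = 61236 − (-6) = 61242.

Σ = 61242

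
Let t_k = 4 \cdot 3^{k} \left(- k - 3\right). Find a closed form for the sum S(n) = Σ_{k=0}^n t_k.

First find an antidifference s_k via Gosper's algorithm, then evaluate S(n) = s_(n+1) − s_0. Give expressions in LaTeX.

S(n) = - 6 \cdot 3^{n} n - 15 \cdot 3^{n} + 3

Compute t_(k+1)/t_k: get 3*(k + 4)/(k + 3).
Take A(k)=3, B(k)=1, C(k)=k + 3.
Set up (3)·f(k+1) − (1)·f(k) − (k + 3) = 0.
d = 1 from the (0,0,1) case.
Solve for f: f(k) = (2*k + 3)/4 (degree 1 ≤ 1).
So s_k = (B(k−1)f/C)·t_k = ((2*k + 3)/(4*(k + 3)))·t_k = 3**k*(-2*k - 3).
Check: Δs_k = 4*3**k*(-k - 3). ✓
Evaluate: s_(n+1) = 3**(n + 1)*(-2*n - 5); subtract s_(0) = -3 ⇒ S(n) = -6*3**n*n - 15*3**n + 3.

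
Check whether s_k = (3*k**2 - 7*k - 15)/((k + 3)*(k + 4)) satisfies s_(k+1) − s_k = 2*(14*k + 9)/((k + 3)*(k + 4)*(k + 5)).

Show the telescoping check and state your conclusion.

s_(k+1) = (3*k**2 - k - 19)/(k**2 + 9*k + 20)
s_(k+1) − s_k = 2*(14*k + 9)/(k**3 + 12*k**2 + 47*k + 60)
(s_(k+1) − s_k) − t_k = 0

Valid: the claim telescopes to t_k.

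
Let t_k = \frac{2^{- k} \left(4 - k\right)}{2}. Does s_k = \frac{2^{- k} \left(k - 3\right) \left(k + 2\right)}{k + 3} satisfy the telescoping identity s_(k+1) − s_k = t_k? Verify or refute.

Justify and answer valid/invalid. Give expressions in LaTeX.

s_(k+1) = (k - 2)*(k + 3)/(2*2**k*(k + 4))
s_(k+1) − s_k = (-k**3 - 2*k**2 + 17*k + 30)/(2*2**k*(k**2 + 7*k + 12))
(s_(k+1) − s_k) − t_k = (k**2 + k - 18)/(2*2**k*(k**2 + 7*k + 12))

Invalid: residual \frac{2^{- k} \left(k^{2} + k - 18\right)}{2 \left(k^{2} + 7 k + 12\right)} ≠ 0.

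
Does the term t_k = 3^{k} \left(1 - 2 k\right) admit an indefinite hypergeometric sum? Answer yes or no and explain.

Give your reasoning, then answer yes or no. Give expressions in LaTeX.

Step 1: r(k) = 3*(2*k + 1)/(2*k - 1).
Factor: A=3; B=1; C=k - 1/2.
Need (3)·f(k+1) − (1)·f(k) = k - 1/2.
From deg A=0, deg B=0, deg C=1: d=1.
Solving with deg f ≤ 1: f(k) = (k - 2)/2.
So s_k = (B(k−1)f/C)·t_k = ((k - 2)/(2*k - 1))·t_k = 3**k*(2 - k).
Δs = 3**k*(1 - 2*k), as required.

Yes. s_k = 3^{k} \left(2 - k\right).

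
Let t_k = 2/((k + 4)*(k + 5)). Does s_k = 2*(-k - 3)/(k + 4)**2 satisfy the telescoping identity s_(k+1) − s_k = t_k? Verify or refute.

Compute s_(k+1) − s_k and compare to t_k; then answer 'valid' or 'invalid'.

Invalid: residual 2*(-2*k - 9)/(k**4 + 18*k**3 + 121*k**2 + 360*k + 400) ≠ 0.

s_(k+1) = 2*(-k - 4)/(k + 5)**2
s_(k+1) − s_k = 2*(k**2 + 7*k + 11)/(k**4 + 18*k**3 + 121*k**2 + 360*k + 400)
(s_(k+1) − s_k) − t_k = 2*(-2*k - 9)/(k**4 + 18*k**3 + 121*k**2 + 360*k + 400)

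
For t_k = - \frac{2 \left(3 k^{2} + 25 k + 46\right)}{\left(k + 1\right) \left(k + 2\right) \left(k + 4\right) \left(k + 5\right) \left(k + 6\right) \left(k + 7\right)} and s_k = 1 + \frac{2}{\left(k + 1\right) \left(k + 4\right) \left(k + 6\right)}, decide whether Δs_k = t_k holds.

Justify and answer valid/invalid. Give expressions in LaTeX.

s_(k+1) = 1 + 2/((k + 2)*(k + 5)*(k + 7))
s_(k+1) − s_k = 2/((k + 2)*(k + 5)*(k + 7)) - 2/((k + 1)*(k + 4)*(k + 6))
(s_(k+1) − s_k) − t_k = 0

Valid — Δs_k = t_k.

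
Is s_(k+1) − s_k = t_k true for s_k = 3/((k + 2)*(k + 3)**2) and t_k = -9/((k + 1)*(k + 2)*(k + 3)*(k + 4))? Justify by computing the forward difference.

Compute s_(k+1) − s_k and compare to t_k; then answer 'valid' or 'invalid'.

Invalid: residual 6*(4*k + 13)/(k**6 + 17*k**5 + 117*k**4 + 415*k**3 + 794*k**2 + 768*k + 288) ≠ 0.

s_(k+1) = 3/((k + 3)*(k + 4)**2)
s_(k+1) − s_k = 3*(-3*k - 10)/(k**5 + 16*k**4 + 101*k**3 + 314*k**2 + 480*k + 288)
(s_(k+1) − s_k) − t_k = 6*(4*k + 13)/(k**6 + 17*k**5 + 117*k**4 + 415*k**3 + 794*k**2 + 768*k + 288)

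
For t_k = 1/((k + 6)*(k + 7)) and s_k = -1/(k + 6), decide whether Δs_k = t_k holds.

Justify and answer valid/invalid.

s_(k+1) = -1/(k + 7)
s_(k+1) − s_k = 1/((k + 6)*(k + 7))
(s_(k+1) − s_k) − t_k = 0

valid; difference matches t_k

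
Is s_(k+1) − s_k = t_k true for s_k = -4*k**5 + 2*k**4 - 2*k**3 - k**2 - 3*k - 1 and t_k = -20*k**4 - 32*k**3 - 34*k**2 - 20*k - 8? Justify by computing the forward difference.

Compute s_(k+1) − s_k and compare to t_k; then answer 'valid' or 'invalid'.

valid (s_(k+1) − s_k reduces to t_k)

s_(k+1) = -4*k**5 - 18*k**4 - 34*k**3 - 35*k**2 - 23*k - 9
s_(k+1) − s_k = -20*k**4 - 32*k**3 - 34*k**2 - 20*k - 8
(s_(k+1) − s_k) − t_k = 0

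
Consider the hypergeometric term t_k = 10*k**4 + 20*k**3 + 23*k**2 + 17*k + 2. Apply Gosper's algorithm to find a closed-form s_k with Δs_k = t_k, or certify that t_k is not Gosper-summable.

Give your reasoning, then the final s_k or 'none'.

Step 1: r(k) = (10*k**4 + 60*k**3 + 143*k**2 + 163*k + 72)/(10*k**4 + 20*k**3 + 23*k**2 + 17*k + 2).
Take A(k)=1, B(k)=1, C(k)=k**4 + 2*k**3 + 23*k**2/10 + 17*k/10 + 1/5.
Need (1)·f(k+1) − (1)·f(k) = k**4 + 2*k**3 + 23*k**2/10 + 17*k/10 + 1/5.
From deg A=0, deg B=0, deg C=4: d=5.
Solve for f: f(k) = k*(2*k**4 + k**2 + 2*k - 3)/10 (degree 5 ≤ 5).
So s_k = (B(k−1)f/C)·t_k = (k*(2*k**4 + k**2 + 2*k - 3)/(10*k**4 + 20*k**3 + 23*k**2 + 17*k + 2))·t_k = k*(2*k**4 + k**2 + 2*k - 3).
s_(k+1) − s_k = 10*k**4 + 20*k**3 + 23*k**2 + 17*k + 2 = t_k.

s_k = k*(2*k**4 + k**2 + 2*k - 3)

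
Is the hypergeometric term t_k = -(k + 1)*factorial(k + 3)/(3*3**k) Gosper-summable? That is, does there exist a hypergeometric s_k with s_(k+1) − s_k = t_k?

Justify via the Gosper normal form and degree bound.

Ratio r(k) = (k + 2)*(k + 4)/(3*(k + 1)).
Gosper form: A/B · C(k+1)/C(k) with A=k/3 + 4/3, B=1, C=k + 1.
f must satisfy (k/3 + 4/3)·f(k+1) − (1)·f(k) = k + 1.
deg f ≤ 0 (via 1,0,1).
A polynomial solution: f(k) = 3.
So s_k = (B(k−1)f/C)·t_k = (3/(k + 1))·t_k = -factorial(k + 3)/3**k.
Check: Δs_k = -(k + 1)*factorial(k + 3)/(3*3**k). ✓

Yes. s_k = -factorial(k + 3)/3**k.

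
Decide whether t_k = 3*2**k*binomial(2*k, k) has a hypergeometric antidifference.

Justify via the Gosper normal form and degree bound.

Ratio r(k) = 4*(2*k + 1)/(k + 1).
Take A(k)=8*k + 4, B(k)=k + 1, C(k)=1.
f must satisfy (8*k + 4)·f(k+1) − (k)·f(k) = 1.
From deg A=1, deg B=1, deg C=0: d=-1.
deg f ≤ -1 is impossible — no certificate.

No — key equation has no polynomial f.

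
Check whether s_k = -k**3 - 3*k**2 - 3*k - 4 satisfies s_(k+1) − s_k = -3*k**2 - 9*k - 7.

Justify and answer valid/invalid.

valid (s_(k+1) − s_k reduces to t_k)

s_(k+1) = -k**3 - 6*k**2 - 12*k - 11
s_(k+1) − s_k = -3*k**2 - 9*k - 7
(s_(k+1) − s_k) − t_k = 0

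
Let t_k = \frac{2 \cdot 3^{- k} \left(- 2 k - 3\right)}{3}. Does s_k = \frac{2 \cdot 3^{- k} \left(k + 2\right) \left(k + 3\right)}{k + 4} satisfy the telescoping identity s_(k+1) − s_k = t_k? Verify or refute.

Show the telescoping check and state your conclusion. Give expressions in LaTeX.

s_(k+1) = 2*(k + 3)*(k + 4)/(3*3**k*(k + 5))
s_(k+1) − s_k = 2*(k + 3)*(-3*(k + 2)*(k + 5) + (k + 4)**2)/(3*3**k*(k + 4)*(k + 5))
(s_(k+1) − s_k) − t_k = 4*(k**2 + 7*k + 9)/(3*3**k*(k**2 + 9*k + 20))

Invalid: residual \frac{4 \cdot 3^{- k} \left(k^{2} + 7 k + 9\right)}{3 \left(k^{2} + 9 k + 20\right)} ≠ 0.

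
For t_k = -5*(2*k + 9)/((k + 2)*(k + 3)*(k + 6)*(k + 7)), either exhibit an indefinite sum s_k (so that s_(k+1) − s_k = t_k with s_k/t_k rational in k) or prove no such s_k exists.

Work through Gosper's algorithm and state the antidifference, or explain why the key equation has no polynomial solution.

s_k = 5*k*(-k - 8)/(12*(k**2 + 8*k + 12))

Step 1: r(k) = (k + 2)*(k + 6)*(2*k + 11)/((k + 4)*(k + 8)*(2*k + 9)).
Gosper form: A/B · C(k+1)/C(k) with A=k + 2, B=k + 8, C=k**3 + 27*k**2/2 + 121*k/2 + 90.
Key eq: (k + 2)·f(k+1) = (k + 7)·f(k) + (k**3 + 27*k**2/2 + 121*k/2 + 90).
From deg A=1, deg B=1, deg C=3: d=5.
Match coefficients ⇒ f(k) = k*(k + 3)*(k + 4)*(k + 5)*(k + 8)/24.
So s_k = (B(k−1)f/C)·t_k = (k*(k + 3)*(k + 7)*(k + 8)/(12*(2*k + 9)))·t_k = 5*k*(-k - 8)/(12*(k**2 + 8*k + 12)).
Check: Δs_k = 5*(-2*k - 9)/(k**4 + 18*k**3 + 113*k**2 + 288*k + 252). ✓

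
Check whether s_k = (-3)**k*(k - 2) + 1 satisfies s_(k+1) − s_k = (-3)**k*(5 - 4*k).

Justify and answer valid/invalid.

valid (s_(k+1) − s_k reduces to t_k)

s_(k+1) = (-3)**(k + 1)*(k - 1) + 1
s_(k+1) − s_k = (-3)**k*(5 - 4*k)
(s_(k+1) − s_k) − t_k = 0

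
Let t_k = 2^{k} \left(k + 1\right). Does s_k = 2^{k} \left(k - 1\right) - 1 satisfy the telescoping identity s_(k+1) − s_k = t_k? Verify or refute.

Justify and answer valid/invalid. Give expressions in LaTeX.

s_(k+1) = 2**(k + 1)*k - 1
s_(k+1) − s_k = 2**k*(k + 1)
(s_(k+1) − s_k) − t_k = 0

valid (s_(k+1) − s_k reduces to t_k)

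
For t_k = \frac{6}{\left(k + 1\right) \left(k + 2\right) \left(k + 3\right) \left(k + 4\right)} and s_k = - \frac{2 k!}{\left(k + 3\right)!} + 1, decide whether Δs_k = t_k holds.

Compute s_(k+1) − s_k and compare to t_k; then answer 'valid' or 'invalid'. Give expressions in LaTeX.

s_(k+1) = -2*factorial(k + 1)/factorial(k + 4) + 1
s_(k+1) − s_k = 6/((k + 1)*(k + 2)*(k + 3)*(k + 4))
(s_(k+1) − s_k) − t_k = 0

valid; difference matches t_k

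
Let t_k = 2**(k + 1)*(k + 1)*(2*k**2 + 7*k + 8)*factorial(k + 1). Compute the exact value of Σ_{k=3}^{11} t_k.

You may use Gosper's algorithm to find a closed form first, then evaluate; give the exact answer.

Σ = 7957833685396992

r(k) = (k + 2)**2*(14*k + 4*(k + 1)**2 + 30)/((k + 1)*(2*k**2 + 7*k + 8)) after simplifying.
Gosper form: A/B · C(k+1)/C(k) with A=2*k + 4, B=1, C=k**3 + 9*k**2/2 + 15*k/2 + 4.
Set up (2*k + 4)·f(k+1) − (1)·f(k) − (k**3 + 9*k**2/2 + 15*k/2 + 4) = 0.
deg f ≤ 2 (via 1,0,3).
Match coefficients ⇒ f(k) = k*(k + 1)/2.
R(k) = B(k−1)·f(k)/C(k) = k/(2*k**2 + 7*k + 8); s_k = R·t_k = 2**(k + 1)*k*(k + 1)*factorial(k + 1).
s_(k+1) − s_k = 2**(k + 1)*(k + 1)*(2*k**2 + 7*k + 8)*factorial(k + 1) = t_k.
Σ_(k=3)^(11) t_k = s_(12) − s_(3) = 7957833685401600 − (4608) = 7957833685396992.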